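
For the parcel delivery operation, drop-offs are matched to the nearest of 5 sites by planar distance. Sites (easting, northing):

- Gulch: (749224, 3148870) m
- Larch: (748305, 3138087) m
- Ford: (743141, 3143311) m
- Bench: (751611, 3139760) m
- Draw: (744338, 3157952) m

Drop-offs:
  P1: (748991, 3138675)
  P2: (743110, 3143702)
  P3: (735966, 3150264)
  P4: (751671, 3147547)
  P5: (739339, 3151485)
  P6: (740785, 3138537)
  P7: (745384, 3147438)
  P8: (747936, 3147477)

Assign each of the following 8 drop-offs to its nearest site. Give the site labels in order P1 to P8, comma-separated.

Larch, Ford, Ford, Gulch, Draw, Ford, Gulch, Gulch

P1 → Larch (d²=816340.00)
P2 → Ford (d²=153842.00)
P3 → Ford (d²=99824834.00)
P4 → Gulch (d²=7738138.00)
P5 → Draw (d²=66812090.00)
P6 → Ford (d²=28341812.00)
P7 → Gulch (d²=16796224.00)
P8 → Gulch (d²=3599393.00)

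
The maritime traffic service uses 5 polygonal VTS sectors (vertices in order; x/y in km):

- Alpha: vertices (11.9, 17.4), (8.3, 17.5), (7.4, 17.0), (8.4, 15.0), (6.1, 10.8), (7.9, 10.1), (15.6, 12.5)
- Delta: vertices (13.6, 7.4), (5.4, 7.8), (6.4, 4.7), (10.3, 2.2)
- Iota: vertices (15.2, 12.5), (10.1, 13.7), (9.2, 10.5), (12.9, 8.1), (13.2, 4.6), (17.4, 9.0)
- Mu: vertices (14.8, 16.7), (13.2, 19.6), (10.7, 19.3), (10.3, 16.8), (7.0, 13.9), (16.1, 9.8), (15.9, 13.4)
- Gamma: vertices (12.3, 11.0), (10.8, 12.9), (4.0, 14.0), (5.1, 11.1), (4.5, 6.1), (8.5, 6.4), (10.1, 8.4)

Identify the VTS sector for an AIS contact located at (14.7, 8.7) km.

Iota

Cast a ray rightward from (14.7, 8.7). For each polygon, the edges (by vertex number in listed order) whose endpoints lie on opposite sides of y = 8.7, where each meets that height, and whether that is right or left of the point:
Alpha: no edge straddles that height → 0 crossings.
Delta: no edge straddles that height → 0 crossings.
Iota: 3–4 at x≈11.98 (left), 5–6 at x≈17.11 (right) → 1 crossing.
Mu: no edge straddles that height → 0 crossings.
Gamma: 4–5 at x≈4.81 (left), 7–1 at x≈10.35 (left) → 0 crossings.
Only Iota has an odd count, so the point is inside Iota.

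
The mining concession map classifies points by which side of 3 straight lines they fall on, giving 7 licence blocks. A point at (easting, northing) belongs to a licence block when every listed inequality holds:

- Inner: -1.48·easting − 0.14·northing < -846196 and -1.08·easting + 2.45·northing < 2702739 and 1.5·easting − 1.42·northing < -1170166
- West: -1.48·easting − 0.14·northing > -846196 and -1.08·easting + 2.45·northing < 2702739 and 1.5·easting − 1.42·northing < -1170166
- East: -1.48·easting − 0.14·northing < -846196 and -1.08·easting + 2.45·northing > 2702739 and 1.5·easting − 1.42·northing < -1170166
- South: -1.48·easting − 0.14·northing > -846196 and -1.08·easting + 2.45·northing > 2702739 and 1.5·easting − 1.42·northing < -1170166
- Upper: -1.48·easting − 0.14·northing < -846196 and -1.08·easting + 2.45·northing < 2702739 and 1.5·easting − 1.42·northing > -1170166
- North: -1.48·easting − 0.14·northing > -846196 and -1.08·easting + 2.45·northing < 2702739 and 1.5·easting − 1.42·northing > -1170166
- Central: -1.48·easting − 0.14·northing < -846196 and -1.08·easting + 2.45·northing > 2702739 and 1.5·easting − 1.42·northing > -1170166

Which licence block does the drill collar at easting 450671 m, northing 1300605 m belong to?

Inner

-1.48·450671 − 0.14·1300605 = -849077.780, which is < -846196
-1.08·450671 + 2.45·1300605 = 2699757.570, which is < 2702739
1.5·450671 − 1.42·1300605 = -1170852.600, which is < -1170166
This sign pattern matches Inner.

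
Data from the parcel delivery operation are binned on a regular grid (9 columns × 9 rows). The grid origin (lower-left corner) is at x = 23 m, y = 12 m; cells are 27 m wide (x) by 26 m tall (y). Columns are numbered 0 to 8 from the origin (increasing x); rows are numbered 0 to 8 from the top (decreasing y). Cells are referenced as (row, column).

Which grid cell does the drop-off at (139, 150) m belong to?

(3, 4)

Column index: ⌊(139 − 23) / 27⌋ = ⌊4.296⌋ = 4
Row offset from origin: ⌊(150 − 12) / 26⌋ = ⌊5.308⌋ = 5 → row 3 (counted from top)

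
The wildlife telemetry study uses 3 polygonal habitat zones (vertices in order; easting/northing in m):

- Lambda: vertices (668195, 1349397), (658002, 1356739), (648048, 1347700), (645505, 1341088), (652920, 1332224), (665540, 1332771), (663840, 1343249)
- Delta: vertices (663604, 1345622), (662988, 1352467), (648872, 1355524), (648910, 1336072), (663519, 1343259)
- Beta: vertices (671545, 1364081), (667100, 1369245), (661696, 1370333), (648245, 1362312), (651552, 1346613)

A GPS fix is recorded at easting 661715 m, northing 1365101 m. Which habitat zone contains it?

Cast a ray rightward from (661715, 1365101). For each polygon, the edges (by vertex number in listed order) whose endpoints lie on opposite sides of northing = 1365101, where each meets that height, and whether that is right or left of the point:
Lambda: no edge straddles that height → 0 crossings.
Delta: no edge straddles that height → 0 crossings.
Beta: 1–2 at easting≈670667.0 (right), 3–4 at easting≈652922.1 (left) → 1 crossing.
Only Beta has an odd count, so the point is inside Beta.

Beta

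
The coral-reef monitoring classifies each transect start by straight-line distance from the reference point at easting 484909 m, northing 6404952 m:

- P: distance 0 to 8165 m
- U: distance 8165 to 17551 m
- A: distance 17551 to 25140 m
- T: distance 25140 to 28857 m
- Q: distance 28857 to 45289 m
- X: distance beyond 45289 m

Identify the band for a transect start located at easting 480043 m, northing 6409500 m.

P

Distance = √((480043−484909)² + (6409500−6404952)²) = √(23677956.000 + 20684304.000) = 6660.500 m.
0 ≤ 6660.500 < 8165 → P.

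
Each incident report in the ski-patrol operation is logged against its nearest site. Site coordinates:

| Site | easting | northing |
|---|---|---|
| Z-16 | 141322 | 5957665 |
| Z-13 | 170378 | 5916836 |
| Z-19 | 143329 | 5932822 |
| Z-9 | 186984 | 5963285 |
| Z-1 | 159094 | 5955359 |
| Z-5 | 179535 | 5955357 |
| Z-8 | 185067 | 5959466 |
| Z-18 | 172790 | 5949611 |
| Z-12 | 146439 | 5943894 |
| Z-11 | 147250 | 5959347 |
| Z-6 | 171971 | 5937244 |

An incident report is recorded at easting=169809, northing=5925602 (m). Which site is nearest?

Z-13

Squared distances to each site:
Z-16: 1839545138.000; Z-13: 77166517.000; Z-19: 753318800.000; Z-9: 1714989114.000; Z-1: 1000290274.000; Z-5: 979955101.000; Z-8: 1379577060.000; Z-18: 585318442.000; Z-12: 880754164.000; Z-11: 1647633506.000; Z-6: 140210408.000.
Minimum at Z-13.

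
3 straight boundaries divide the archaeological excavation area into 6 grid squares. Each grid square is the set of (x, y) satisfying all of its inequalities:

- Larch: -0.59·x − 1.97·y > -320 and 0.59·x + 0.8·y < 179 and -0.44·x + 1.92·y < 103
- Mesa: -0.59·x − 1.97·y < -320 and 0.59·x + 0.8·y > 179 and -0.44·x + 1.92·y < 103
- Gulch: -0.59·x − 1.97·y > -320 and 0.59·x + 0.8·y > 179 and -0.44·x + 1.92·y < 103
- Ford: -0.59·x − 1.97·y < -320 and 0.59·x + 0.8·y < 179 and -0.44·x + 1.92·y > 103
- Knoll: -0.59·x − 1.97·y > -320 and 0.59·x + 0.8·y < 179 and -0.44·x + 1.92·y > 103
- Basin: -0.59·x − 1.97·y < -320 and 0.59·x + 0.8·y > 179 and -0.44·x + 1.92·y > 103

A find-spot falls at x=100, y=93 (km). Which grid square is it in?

Knoll

-0.59·100 − 1.97·93 = -242.210, which is > -320
0.59·100 + 0.8·93 = 133.400, which is < 179
-0.44·100 + 1.92·93 = 134.560, which is > 103
This sign pattern matches Knoll.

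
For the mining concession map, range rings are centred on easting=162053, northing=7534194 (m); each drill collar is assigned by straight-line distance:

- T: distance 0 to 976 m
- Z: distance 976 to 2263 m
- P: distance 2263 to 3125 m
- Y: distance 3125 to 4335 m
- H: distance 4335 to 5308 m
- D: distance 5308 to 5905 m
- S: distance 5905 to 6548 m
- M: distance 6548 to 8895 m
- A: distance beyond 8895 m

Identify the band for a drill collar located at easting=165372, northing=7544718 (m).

Distance = √((165372−162053)² + (7544718−7534194)²) = √(11015761.000 + 110754576.000) = 11034.960 m.
8895 ≤ 11034.960 < ∞ → A.

A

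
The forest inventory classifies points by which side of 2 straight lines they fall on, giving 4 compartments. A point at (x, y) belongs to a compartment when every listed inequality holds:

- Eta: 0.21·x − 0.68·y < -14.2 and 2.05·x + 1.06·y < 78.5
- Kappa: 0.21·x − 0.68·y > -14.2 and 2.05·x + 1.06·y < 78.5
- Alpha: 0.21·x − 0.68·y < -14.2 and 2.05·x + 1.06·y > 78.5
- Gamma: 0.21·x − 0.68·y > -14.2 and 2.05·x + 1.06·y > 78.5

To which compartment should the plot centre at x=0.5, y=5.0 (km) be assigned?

0.21·0.5 − 0.68·5.0 = -3.295, which is > -14.2
2.05·0.5 + 1.06·5.0 = 6.325, which is < 78.5
This sign pattern matches Kappa.

Kappa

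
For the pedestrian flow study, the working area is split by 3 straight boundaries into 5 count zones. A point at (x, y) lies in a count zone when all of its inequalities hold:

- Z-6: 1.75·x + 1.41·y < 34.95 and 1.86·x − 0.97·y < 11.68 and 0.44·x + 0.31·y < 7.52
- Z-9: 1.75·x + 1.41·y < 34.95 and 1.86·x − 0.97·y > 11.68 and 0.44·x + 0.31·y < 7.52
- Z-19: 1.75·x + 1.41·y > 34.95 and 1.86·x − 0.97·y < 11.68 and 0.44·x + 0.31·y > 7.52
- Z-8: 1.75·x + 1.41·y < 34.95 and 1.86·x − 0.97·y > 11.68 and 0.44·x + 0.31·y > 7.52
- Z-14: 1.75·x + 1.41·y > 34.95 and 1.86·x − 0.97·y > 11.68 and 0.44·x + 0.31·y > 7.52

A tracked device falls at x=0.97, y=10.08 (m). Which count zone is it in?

1.75·0.97 + 1.41·10.08 = 15.910, which is < 34.95
1.86·0.97 − 0.97·10.08 = -7.973, which is < 11.68
0.44·0.97 + 0.31·10.08 = 3.552, which is < 7.52
This sign pattern matches Z-6.

Z-6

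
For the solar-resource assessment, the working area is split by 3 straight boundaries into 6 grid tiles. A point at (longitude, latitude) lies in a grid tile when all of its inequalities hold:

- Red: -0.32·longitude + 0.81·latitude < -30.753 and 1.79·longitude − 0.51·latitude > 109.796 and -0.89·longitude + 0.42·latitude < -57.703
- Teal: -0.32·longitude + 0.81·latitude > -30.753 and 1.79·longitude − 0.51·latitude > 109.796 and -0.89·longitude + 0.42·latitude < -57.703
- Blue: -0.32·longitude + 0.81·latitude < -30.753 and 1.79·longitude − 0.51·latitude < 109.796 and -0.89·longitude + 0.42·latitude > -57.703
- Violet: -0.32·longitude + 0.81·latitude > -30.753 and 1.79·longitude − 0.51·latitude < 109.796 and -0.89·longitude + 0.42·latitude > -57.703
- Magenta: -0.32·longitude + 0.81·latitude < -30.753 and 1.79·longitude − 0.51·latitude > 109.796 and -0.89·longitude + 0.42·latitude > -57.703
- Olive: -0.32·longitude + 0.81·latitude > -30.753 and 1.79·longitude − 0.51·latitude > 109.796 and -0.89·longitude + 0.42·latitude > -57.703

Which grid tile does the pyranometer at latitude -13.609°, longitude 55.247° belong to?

Violet

-0.32·55.247 + 0.81·-13.609 = -28.702, which is > -30.753
1.79·55.247 − 0.51·-13.609 = 105.833, which is < 109.796
-0.89·55.247 + 0.42·-13.609 = -54.886, which is > -57.703
This sign pattern matches Violet.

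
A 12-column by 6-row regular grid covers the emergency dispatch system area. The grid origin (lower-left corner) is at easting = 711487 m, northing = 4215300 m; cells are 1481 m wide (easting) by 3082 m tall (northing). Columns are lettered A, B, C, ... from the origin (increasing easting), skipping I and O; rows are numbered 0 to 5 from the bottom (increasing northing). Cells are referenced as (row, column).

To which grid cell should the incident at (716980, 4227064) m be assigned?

(3, D)

Column index: ⌊(716980 − 711487) / 1481⌋ = ⌊3.709⌋ = 3 → column D
Row offset from origin: ⌊(4227064 − 4215300) / 3082⌋ = ⌊3.817⌋ = 3 → row 3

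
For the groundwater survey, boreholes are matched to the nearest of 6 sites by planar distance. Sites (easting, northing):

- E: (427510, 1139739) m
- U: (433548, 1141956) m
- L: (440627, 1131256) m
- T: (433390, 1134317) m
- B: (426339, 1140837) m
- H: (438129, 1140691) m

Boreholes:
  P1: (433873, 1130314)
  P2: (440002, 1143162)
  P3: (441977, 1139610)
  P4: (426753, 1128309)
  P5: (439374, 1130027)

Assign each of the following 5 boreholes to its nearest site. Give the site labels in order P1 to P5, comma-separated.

T, H, H, T, L

P1 → T (d²=16257298.00)
P2 → H (d²=9613970.00)
P3 → H (d²=15975665.00)
P4 → T (d²=80145833.00)
P5 → L (d²=3080450.00)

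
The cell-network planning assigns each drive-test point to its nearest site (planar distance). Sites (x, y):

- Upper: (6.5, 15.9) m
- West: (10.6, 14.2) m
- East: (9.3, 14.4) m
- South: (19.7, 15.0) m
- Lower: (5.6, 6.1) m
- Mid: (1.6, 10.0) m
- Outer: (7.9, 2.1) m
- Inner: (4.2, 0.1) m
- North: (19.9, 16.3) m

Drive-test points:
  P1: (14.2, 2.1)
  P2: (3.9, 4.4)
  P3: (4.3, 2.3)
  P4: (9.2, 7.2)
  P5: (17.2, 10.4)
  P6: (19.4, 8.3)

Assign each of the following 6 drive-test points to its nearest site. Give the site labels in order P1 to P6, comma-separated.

P1 → Outer (d²=39.69)
P2 → Lower (d²=5.78)
P3 → Inner (d²=4.85)
P4 → Lower (d²=14.17)
P5 → South (d²=27.41)
P6 → South (d²=44.98)

Outer, Lower, Inner, Lower, South, South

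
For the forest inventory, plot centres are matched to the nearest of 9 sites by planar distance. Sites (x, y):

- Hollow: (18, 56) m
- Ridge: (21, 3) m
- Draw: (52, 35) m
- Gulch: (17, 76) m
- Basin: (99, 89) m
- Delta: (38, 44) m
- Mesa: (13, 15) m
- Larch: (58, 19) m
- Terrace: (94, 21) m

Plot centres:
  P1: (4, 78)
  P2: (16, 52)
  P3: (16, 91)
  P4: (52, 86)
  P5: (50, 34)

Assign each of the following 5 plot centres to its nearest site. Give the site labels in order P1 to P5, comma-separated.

P1 → Gulch (d²=173.00)
P2 → Hollow (d²=20.00)
P3 → Gulch (d²=226.00)
P4 → Gulch (d²=1325.00)
P5 → Draw (d²=5.00)

Gulch, Hollow, Gulch, Gulch, Draw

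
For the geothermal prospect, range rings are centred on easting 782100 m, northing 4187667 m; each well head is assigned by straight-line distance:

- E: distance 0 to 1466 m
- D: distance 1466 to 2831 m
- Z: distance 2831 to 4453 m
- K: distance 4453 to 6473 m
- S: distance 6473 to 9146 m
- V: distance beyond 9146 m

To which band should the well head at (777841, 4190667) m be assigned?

Distance = √((777841−782100)² + (4190667−4187667)²) = √(18139081.000 + 9000000.000) = 5209.518 m.
4453 ≤ 5209.518 < 6473 → K.

K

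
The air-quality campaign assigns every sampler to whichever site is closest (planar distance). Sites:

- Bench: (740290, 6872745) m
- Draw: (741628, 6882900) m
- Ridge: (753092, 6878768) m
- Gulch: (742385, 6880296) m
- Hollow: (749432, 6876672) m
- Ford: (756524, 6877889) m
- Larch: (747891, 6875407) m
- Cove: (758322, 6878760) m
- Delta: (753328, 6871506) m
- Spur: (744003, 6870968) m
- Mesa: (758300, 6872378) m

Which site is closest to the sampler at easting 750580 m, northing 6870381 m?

Delta

Squared distances to each site:
Bench: 111472596.000; Draw: 236863665.000; Ridge: 76651913.000; Gulch: 165465250.000; Hollow: 40894585.000; Ford: 91701200.000; Larch: 32491397.000; Cove: 130146205.000; Delta: 8817129.000; Spur: 43601498.000; Mesa: 63586409.000.
Minimum at Delta.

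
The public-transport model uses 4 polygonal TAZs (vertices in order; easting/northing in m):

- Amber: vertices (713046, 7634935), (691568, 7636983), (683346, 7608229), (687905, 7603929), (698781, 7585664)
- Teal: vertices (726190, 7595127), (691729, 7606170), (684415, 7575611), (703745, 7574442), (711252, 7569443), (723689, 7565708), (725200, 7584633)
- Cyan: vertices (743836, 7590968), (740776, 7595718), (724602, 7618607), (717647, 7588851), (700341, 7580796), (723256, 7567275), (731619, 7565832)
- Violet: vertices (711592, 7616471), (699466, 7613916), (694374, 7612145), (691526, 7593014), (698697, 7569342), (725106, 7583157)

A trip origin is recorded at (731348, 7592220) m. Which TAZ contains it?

Cast a ray rightward from (731348, 7592220). For each polygon, the edges (by vertex number in listed order) whose endpoints lie on opposite sides of northing = 7592220, where each meets that height, and whether that is right or left of the point:
Amber: 4–5 at easting≈694877.2 (left), 5–1 at easting≈700679.1 (left) → 0 crossings.
Teal: 2–3 at easting≈688390.2 (left), 7–1 at easting≈725915.8 (left) → 0 crossings.
Cyan: 1–2 at easting≈743029.4 (right), 3–4 at easting≈718434.5 (left) → 1 crossing.
Violet: 4–5 at easting≈691766.5 (left), 6–1 at easting≈721429.5 (left) → 0 crossings.
Only Cyan has an odd count, so the point is inside Cyan.

Cyan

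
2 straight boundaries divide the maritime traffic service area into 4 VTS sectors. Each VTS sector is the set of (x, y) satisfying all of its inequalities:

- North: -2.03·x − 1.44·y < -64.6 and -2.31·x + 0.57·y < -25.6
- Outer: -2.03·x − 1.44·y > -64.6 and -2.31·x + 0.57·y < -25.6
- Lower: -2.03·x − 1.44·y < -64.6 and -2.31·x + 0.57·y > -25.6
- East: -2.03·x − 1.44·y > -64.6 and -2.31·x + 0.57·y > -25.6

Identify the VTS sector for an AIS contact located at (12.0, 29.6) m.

-2.03·12.0 − 1.44·29.6 = -66.984, which is < -64.6
-2.31·12.0 + 0.57·29.6 = -10.848, which is > -25.6
This sign pattern matches Lower.

Lower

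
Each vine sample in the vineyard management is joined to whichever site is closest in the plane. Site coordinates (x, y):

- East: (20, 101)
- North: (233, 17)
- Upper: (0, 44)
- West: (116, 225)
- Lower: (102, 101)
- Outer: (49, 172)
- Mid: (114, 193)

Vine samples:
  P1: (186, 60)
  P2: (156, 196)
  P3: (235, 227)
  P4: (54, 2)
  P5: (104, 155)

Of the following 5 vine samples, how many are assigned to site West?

P1 → North
P2 → Mid
P3 → West
P4 → Upper
P5 → Mid
1 of the 5 goes to West.

1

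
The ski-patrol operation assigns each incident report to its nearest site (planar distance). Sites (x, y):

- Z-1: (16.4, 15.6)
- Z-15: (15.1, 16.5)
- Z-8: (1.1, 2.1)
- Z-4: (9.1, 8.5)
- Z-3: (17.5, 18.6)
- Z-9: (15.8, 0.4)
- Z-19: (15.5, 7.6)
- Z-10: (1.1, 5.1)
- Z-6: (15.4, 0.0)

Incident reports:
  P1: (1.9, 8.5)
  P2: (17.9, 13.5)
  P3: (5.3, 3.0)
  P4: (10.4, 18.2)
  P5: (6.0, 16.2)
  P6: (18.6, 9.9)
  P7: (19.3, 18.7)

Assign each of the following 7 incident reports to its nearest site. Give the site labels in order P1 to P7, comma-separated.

Z-10, Z-1, Z-8, Z-15, Z-4, Z-19, Z-3

P1 → Z-10 (d²=12.20)
P2 → Z-1 (d²=6.66)
P3 → Z-8 (d²=18.45)
P4 → Z-15 (d²=24.98)
P5 → Z-4 (d²=68.90)
P6 → Z-19 (d²=14.90)
P7 → Z-3 (d²=3.25)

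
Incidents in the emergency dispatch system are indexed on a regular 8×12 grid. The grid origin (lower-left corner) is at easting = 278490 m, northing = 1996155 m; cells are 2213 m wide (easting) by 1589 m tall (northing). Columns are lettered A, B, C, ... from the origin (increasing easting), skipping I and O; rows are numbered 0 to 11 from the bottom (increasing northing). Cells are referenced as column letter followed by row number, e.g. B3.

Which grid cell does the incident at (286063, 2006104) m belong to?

Column index: ⌊(286063 − 278490) / 2213⌋ = ⌊3.422⌋ = 3 → column D
Row offset from origin: ⌊(2006104 − 1996155) / 1589⌋ = ⌊6.261⌋ = 6 → row 6

D6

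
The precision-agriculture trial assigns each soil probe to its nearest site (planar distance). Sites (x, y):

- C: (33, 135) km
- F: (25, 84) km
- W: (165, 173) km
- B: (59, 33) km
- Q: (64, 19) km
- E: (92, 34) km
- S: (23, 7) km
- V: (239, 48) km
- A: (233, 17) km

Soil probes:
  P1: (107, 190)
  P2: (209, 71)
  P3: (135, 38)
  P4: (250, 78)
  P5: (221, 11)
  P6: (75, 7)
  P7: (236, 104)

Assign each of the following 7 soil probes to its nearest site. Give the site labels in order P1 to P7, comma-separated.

P1 → W (d²=3653.00)
P2 → V (d²=1429.00)
P3 → E (d²=1865.00)
P4 → V (d²=1021.00)
P5 → A (d²=180.00)
P6 → Q (d²=265.00)
P7 → V (d²=3145.00)

W, V, E, V, A, Q, V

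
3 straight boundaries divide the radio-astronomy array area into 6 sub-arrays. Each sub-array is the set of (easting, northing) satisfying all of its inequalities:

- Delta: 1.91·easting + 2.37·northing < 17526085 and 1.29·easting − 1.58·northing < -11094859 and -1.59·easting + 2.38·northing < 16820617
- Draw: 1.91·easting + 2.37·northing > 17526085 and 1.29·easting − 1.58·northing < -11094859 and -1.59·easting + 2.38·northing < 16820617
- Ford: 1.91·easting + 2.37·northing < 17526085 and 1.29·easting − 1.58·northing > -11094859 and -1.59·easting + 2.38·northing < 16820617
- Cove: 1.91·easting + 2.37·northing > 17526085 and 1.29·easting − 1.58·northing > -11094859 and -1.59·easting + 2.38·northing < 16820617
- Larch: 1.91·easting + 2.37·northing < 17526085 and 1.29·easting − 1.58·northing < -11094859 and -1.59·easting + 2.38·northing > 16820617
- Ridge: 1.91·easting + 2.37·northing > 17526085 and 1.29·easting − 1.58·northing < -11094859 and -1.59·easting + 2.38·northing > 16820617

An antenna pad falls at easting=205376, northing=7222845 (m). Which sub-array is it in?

1.91·205376 + 2.37·7222845 = 17510410.810, which is < 17526085
1.29·205376 − 1.58·7222845 = -11147160.060, which is < -11094859
-1.59·205376 + 2.38·7222845 = 16863823.260, which is > 16820617
This sign pattern matches Larch.

Larch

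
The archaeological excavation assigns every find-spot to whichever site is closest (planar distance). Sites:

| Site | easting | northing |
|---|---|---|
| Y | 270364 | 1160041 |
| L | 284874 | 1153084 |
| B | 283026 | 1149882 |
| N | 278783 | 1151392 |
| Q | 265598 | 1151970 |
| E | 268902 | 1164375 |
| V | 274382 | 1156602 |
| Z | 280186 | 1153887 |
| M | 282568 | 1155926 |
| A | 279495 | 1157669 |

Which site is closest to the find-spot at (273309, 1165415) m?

E

Squared distances to each site:
Y: 37552901.000; L: 285802786.000; B: 335694178.000; N: 226609205.000; Q: 240227546.000; E: 20503249.000; V: 78820298.000; Z: 180187913.000; M: 175770202.000; A: 98267112.000.
Minimum at E.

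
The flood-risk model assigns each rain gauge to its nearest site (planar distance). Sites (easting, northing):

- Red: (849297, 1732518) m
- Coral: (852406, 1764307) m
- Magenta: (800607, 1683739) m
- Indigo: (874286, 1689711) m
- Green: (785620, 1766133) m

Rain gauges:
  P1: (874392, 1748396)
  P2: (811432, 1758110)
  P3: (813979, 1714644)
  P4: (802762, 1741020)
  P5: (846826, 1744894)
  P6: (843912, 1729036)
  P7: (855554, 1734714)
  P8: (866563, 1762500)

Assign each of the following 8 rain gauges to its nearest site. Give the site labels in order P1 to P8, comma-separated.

Coral, Green, Magenta, Green, Red, Red, Red, Coral

P1 → Coral (d²=736544117.00)
P2 → Green (d²=730627873.00)
P3 → Magenta (d²=1133929409.00)
P4 → Green (d²=924510933.00)
P5 → Red (d²=159271217.00)
P6 → Red (d²=41122549.00)
P7 → Red (d²=43972465.00)
P8 → Coral (d²=203685898.00)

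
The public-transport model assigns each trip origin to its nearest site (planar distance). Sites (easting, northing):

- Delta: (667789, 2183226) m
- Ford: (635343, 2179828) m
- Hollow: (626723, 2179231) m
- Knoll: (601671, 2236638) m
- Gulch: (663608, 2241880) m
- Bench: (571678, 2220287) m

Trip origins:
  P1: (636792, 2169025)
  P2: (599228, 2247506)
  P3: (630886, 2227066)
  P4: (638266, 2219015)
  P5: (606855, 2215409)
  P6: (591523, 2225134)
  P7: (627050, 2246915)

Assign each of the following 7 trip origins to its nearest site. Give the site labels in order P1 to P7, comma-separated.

P1 → Ford (d²=118804410.00)
P2 → Knoll (d²=124081673.00)
P3 → Knoll (d²=945139409.00)
P4 → Gulch (d²=1165025189.00)
P5 → Knoll (d²=477544297.00)
P6 → Knoll (d²=235323920.00)
P7 → Knoll (d²=749710370.00)

Ford, Knoll, Knoll, Gulch, Knoll, Knoll, Knoll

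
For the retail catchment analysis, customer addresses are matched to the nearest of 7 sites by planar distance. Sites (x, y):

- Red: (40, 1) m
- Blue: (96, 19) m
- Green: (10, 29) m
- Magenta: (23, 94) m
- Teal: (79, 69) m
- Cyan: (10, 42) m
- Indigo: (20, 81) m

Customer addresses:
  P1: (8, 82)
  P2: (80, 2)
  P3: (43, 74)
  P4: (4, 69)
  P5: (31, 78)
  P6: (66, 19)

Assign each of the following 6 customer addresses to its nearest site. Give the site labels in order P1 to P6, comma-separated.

Indigo, Blue, Indigo, Indigo, Indigo, Blue

P1 → Indigo (d²=145.00)
P2 → Blue (d²=545.00)
P3 → Indigo (d²=578.00)
P4 → Indigo (d²=400.00)
P5 → Indigo (d²=130.00)
P6 → Blue (d²=900.00)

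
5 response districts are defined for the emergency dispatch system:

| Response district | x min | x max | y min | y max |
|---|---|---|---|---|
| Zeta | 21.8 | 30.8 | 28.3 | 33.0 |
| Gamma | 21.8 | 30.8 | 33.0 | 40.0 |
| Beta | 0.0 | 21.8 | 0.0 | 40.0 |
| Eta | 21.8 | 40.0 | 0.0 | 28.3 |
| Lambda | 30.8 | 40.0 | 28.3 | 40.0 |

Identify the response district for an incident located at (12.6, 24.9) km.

Beta

The point has x = 12.6 and y = 24.9.
Only Beta satisfies 0.0 ≤ x ≤ 21.8 and 0.0 ≤ y ≤ 40.0.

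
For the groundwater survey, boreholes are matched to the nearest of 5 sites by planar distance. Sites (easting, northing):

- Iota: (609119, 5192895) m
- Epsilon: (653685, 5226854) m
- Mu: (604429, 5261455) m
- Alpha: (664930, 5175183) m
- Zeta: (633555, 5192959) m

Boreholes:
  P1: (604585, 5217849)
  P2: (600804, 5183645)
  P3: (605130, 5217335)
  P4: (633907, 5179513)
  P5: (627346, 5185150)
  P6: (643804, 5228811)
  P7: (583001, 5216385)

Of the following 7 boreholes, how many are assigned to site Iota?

4

P1 → Iota
P2 → Iota
P3 → Iota
P4 → Zeta
P5 → Zeta
P6 → Epsilon
P7 → Iota
4 of the 7 go to Iota.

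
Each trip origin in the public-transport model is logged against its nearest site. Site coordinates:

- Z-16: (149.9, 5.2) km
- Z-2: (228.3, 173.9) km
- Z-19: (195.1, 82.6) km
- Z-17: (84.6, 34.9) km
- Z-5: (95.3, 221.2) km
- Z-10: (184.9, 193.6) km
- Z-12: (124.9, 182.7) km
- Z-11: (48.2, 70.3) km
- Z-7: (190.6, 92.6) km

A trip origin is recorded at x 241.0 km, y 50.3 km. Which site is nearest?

Squared distances to each site:
Z-16: 10333.220; Z-2: 15438.250; Z-19: 3150.100; Z-17: 24698.120; Z-5: 50435.300; Z-10: 23682.100; Z-12: 31008.970; Z-11: 37571.840; Z-7: 4329.450.
Minimum at Z-19.

Z-19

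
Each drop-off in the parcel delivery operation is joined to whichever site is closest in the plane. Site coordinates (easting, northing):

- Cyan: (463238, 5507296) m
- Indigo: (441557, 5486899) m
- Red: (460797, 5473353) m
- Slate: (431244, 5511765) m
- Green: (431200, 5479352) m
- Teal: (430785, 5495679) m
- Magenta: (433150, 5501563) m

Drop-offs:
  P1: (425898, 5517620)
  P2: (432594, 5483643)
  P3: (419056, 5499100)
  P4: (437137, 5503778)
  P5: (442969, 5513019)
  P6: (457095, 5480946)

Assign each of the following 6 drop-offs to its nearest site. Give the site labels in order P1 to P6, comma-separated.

P1 → Slate (d²=62860741.00)
P2 → Green (d²=20355917.00)
P3 → Teal (d²=149272682.00)
P4 → Magenta (d²=20802394.00)
P5 → Slate (d²=139048141.00)
P6 → Red (d²=71358453.00)

Slate, Green, Teal, Magenta, Slate, Red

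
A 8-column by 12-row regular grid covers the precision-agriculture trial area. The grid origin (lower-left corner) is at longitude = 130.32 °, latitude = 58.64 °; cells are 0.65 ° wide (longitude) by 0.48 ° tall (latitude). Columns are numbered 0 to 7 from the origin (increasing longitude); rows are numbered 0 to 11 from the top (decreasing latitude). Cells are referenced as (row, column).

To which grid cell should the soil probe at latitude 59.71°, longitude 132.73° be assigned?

(9, 3)

Column index: ⌊(132.73 − 130.32) / 0.65⌋ = ⌊3.708⌋ = 3
Row offset from origin: ⌊(59.71 − 58.64) / 0.48⌋ = ⌊2.229⌋ = 2 → row 9 (counted from top)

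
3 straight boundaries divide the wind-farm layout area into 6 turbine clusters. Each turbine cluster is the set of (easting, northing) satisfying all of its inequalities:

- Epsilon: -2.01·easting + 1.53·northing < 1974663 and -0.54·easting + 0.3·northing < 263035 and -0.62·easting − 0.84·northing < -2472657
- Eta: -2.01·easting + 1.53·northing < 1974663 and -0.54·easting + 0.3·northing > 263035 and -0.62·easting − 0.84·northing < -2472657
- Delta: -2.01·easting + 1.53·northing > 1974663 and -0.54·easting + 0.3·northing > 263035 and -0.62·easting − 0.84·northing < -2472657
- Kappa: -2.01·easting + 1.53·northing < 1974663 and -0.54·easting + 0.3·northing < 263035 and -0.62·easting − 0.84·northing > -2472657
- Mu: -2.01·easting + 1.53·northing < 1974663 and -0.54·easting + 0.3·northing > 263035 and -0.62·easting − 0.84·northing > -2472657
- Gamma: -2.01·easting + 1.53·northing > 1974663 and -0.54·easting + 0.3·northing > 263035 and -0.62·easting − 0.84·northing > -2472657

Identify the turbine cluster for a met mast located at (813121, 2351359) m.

Eta

-2.01·813121 + 1.53·2351359 = 1963206.060, which is < 1974663
-0.54·813121 + 0.3·2351359 = 266322.360, which is > 263035
-0.62·813121 − 0.84·2351359 = -2479276.580, which is < -2472657
This sign pattern matches Eta.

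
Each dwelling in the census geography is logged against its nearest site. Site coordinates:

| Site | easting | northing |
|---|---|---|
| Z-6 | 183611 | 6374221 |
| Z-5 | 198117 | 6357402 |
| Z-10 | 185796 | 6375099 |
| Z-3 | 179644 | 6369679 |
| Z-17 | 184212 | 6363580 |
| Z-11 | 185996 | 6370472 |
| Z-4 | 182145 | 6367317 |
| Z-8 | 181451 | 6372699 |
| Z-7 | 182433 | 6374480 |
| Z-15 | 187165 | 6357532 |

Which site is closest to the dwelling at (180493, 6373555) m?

Squared distances to each site:
Z-6: 10165480.000; Z-5: 571524785.000; Z-10: 30505745.000; Z-3: 15744177.000; Z-17: 113331586.000; Z-11: 39787898.000; Z-4: 41641748.000; Z-8: 1650500.000; Z-7: 4619225.000; Z-15: 301252113.000.
Minimum at Z-8.

Z-8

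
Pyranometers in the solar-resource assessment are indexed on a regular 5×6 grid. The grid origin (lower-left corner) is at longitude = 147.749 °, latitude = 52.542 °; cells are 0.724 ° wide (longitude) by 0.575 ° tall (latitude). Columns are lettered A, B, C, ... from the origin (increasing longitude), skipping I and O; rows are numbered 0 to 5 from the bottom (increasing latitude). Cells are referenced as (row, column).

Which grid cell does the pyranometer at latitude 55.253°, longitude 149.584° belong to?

Column index: ⌊(149.584 − 147.749) / 0.724⌋ = ⌊2.535⌋ = 2 → column C
Row offset from origin: ⌊(55.253 − 52.542) / 0.575⌋ = ⌊4.715⌋ = 4 → row 4

(4, C)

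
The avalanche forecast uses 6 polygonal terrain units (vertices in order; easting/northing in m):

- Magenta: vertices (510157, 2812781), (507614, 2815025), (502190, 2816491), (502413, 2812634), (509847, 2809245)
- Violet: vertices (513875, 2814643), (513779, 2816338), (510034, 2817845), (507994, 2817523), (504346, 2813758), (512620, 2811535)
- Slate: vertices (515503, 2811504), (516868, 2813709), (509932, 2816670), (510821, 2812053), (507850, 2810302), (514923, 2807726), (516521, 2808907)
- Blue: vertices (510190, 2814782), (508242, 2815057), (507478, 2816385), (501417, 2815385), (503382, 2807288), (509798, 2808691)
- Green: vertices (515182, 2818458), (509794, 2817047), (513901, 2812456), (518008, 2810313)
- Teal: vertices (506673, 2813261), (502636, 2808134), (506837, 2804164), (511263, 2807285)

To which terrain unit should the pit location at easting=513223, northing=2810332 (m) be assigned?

Slate

Cast a ray rightward from (513223, 2810332). For each polygon, the edges (by vertex number in listed order) whose endpoints lie on opposite sides of northing = 2810332, where each meets that height, and whether that is right or left of the point:
Magenta: 4–5 at easting≈507462.6 (left), 5–1 at easting≈509942.3 (left) → 0 crossings.
Violet: no edge straddles that height → 0 crossings.
Slate: 4–5 at easting≈507900.9 (left), 7–1 at easting≈515962.4 (right) → 1 crossing.
Blue: 4–5 at easting≈502643.3 (left), 6–1 at easting≈509903.6 (left) → 0 crossings.
Green: 3–4 at easting≈517971.6 (right), 4–1 at easting≈518001.4 (right) → 2 crossings.
Teal: 1–2 at easting≈504366.7 (left), 4–1 at easting≈508922.7 (left) → 0 crossings.
Only Slate has an odd count, so the point is inside Slate.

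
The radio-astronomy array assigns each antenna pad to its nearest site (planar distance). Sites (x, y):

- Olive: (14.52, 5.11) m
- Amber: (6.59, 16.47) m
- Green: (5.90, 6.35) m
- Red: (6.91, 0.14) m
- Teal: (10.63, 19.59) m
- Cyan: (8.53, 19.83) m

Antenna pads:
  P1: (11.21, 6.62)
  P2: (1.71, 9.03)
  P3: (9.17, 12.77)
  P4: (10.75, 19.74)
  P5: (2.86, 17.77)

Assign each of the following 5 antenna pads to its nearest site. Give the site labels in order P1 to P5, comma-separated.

P1 → Olive (d²=13.24)
P2 → Green (d²=24.74)
P3 → Amber (d²=20.35)
P4 → Teal (d²=0.04)
P5 → Amber (d²=15.60)

Olive, Green, Amber, Teal, Amber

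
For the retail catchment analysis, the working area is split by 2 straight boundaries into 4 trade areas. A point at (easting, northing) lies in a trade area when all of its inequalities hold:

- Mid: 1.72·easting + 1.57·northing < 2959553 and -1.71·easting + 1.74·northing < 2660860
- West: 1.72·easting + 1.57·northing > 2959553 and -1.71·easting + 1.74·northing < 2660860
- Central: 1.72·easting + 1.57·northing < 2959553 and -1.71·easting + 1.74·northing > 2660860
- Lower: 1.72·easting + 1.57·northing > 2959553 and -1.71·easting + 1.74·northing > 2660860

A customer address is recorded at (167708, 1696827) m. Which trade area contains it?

1.72·167708 + 1.57·1696827 = 2952476.150, which is < 2959553
-1.71·167708 + 1.74·1696827 = 2665698.300, which is > 2660860
This sign pattern matches Central.

Central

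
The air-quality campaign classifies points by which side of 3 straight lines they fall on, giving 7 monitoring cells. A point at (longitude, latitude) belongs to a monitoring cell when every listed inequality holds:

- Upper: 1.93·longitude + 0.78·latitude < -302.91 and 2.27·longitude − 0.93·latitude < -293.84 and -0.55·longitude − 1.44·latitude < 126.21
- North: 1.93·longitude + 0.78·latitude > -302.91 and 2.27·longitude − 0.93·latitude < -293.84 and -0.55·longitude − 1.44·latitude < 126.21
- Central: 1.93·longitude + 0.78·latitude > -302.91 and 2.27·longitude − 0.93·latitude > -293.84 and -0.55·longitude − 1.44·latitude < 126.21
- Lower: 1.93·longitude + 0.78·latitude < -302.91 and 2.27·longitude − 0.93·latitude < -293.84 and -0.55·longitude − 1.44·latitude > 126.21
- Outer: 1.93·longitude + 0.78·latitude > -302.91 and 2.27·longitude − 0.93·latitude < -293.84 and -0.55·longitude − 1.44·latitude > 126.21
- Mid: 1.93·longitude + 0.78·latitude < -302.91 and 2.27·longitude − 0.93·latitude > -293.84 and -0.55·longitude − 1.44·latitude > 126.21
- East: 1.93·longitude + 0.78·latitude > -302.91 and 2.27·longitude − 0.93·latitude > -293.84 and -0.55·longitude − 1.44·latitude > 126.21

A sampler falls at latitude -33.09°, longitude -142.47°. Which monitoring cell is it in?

Central

1.93·-142.47 + 0.78·-33.09 = -300.777, which is > -302.91
2.27·-142.47 − 0.93·-33.09 = -292.633, which is > -293.84
-0.55·-142.47 − 1.44·-33.09 = 126.008, which is < 126.21
This sign pattern matches Central.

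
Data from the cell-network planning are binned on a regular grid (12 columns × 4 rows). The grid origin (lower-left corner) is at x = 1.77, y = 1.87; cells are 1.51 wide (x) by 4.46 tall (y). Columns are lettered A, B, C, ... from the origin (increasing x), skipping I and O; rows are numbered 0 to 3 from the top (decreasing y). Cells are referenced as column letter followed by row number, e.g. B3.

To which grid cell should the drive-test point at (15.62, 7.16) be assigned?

Column index: ⌊(15.62 − 1.77) / 1.51⌋ = ⌊9.172⌋ = 9 → column K
Row offset from origin: ⌊(7.16 − 1.87) / 4.46⌋ = ⌊1.186⌋ = 1 → row 2 (counted from top)

K2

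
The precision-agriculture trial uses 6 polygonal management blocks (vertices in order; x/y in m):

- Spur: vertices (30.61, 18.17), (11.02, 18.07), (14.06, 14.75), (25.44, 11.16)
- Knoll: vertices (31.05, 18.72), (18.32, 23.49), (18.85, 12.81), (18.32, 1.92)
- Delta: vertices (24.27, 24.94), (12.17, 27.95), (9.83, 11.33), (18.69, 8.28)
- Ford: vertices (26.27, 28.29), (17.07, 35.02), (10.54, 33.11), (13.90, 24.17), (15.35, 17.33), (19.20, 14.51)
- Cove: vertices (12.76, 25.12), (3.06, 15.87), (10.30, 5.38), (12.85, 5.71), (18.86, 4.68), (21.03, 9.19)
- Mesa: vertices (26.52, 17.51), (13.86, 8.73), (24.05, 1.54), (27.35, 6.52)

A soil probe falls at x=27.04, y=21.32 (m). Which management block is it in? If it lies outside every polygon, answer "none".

none

Cast a ray rightward from (27.04, 21.32). For each polygon, the edges (by vertex number in listed order) whose endpoints lie on opposite sides of y = 21.32, where each meets that height, and whether that is right or left of the point:
Spur: no edge straddles that height → 0 crossings.
Knoll: 1–2 at x≈24.111 (left), 2–3 at x≈18.428 (left) → 0 crossings.
Delta: 2–3 at x≈11.237 (left), 4–1 at x≈23.058 (left) → 0 crossings.
Ford: 4–5 at x≈14.504 (left), 6–1 at x≈22.694 (left) → 0 crossings.
Cove: 1–2 at x≈8.775 (left), 6–1 at x≈14.733 (left) → 0 crossings.
Mesa: no edge straddles that height → 0 crossings.
All counts are even, so the point lies outside every listed polygon.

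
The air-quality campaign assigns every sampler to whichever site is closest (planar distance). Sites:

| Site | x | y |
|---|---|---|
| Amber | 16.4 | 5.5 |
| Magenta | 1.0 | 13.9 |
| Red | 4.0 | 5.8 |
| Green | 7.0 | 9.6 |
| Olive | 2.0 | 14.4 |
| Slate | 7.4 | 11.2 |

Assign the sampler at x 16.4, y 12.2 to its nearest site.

Squared distances to each site:
Amber: 44.890; Magenta: 240.050; Red: 194.720; Green: 95.120; Olive: 212.200; Slate: 82.000.
Minimum at Amber.

Amber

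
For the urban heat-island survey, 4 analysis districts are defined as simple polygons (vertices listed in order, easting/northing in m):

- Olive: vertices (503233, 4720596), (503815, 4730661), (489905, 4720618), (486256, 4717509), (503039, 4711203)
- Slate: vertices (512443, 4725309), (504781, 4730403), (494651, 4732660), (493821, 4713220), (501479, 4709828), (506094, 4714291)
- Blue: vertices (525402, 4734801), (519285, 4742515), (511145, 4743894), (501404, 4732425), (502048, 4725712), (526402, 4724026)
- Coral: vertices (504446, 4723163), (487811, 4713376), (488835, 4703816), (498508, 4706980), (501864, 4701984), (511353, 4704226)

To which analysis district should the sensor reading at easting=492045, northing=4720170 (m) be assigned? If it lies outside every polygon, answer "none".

Olive

Cast a ray rightward from (492045, 4720170). For each polygon, the edges (by vertex number in listed order) whose endpoints lie on opposite sides of northing = 4720170, where each meets that height, and whether that is right or left of the point:
Olive: 3–4 at easting≈489379.2 (left), 5–1 at easting≈503224.2 (right) → 1 crossing.
Slate: 3–4 at easting≈494117.7 (right), 6–1 at easting≈509481.7 (right) → 2 crossings.
Blue: no edge straddles that height → 0 crossings.
Coral: 1–2 at easting≈499358.8 (right), 6–1 at easting≈505537.7 (right) → 2 crossings.
Only Olive has an odd count, so the point is inside Olive.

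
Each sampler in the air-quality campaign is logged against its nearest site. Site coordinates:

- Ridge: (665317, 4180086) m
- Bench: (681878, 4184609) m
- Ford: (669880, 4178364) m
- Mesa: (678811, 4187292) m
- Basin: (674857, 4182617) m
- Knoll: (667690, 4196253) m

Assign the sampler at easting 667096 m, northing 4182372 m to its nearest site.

Ridge

Squared distances to each site:
Ridge: 8390637.000; Bench: 223511693.000; Ford: 23814720.000; Mesa: 161447625.000; Basin: 60293146.000; Knoll: 193034997.000.
Minimum at Ridge.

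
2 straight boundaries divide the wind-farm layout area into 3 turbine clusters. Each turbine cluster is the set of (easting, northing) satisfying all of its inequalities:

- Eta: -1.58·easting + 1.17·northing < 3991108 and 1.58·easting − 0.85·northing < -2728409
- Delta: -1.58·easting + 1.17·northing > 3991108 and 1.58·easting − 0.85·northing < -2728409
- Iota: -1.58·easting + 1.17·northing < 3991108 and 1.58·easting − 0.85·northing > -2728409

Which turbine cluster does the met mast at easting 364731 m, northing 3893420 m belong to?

-1.58·364731 + 1.17·3893420 = 3979026.420, which is < 3991108
1.58·364731 − 0.85·3893420 = -2733132.020, which is < -2728409
This sign pattern matches Eta.

Eta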